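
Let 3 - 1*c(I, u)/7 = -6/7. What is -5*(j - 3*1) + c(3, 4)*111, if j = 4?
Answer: 2992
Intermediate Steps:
c(I, u) = 27 (c(I, u) = 21 - (-42)/7 = 21 - 7*(-6/7) = 21 + 6 = 27)
-5*(j - 3*1) + c(3, 4)*111 = -5*(4 - 3*1) + 27*111 = -5*(4 - 3) + 2997 = -5*1 + 2997 = -5 + 2997 = 2992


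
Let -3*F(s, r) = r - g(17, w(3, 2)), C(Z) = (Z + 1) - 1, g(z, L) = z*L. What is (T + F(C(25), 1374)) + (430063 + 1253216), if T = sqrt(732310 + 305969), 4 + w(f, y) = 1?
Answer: 1682804 + sqrt(1038279) ≈ 1.6838e+6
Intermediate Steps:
w(f, y) = -3 (w(f, y) = -4 + 1 = -3)
T = sqrt(1038279) ≈ 1019.0
g(z, L) = L*z
C(Z) = Z (C(Z) = (1 + Z) - 1 = Z)
F(s, r) = -17 - r/3 (F(s, r) = -(r - (-3)*17)/3 = -(r - 1*(-51))/3 = -(r + 51)/3 = -(51 + r)/3 = -17 - r/3)
(T + F(C(25), 1374)) + (430063 + 1253216) = (sqrt(1038279) + (-17 - 1/3*1374)) + (430063 + 1253216) = (sqrt(1038279) + (-17 - 458)) + 1683279 = (sqrt(1038279) - 475) + 1683279 = (-475 + sqrt(1038279)) + 1683279 = 1682804 + sqrt(1038279)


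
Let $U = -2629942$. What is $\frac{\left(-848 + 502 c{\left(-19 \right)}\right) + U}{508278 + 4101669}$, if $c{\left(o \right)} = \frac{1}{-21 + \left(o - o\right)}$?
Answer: $- \frac{55247092}{96808887} \approx -0.57068$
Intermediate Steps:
$c{\left(o \right)} = - \frac{1}{21}$ ($c{\left(o \right)} = \frac{1}{-21 + 0} = \frac{1}{-21} = - \frac{1}{21}$)
$\frac{\left(-848 + 502 c{\left(-19 \right)}\right) + U}{508278 + 4101669} = \frac{\left(-848 + 502 \left(- \frac{1}{21}\right)\right) - 2629942}{508278 + 4101669} = \frac{\left(-848 - \frac{502}{21}\right) - 2629942}{4609947} = \left(- \frac{18310}{21} - 2629942\right) \frac{1}{4609947} = \left(- \frac{55247092}{21}\right) \frac{1}{4609947} = - \frac{55247092}{96808887}$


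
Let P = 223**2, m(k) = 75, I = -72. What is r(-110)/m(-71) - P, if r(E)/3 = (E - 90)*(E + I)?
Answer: -48273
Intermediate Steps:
r(E) = 3*(-90 + E)*(-72 + E) (r(E) = 3*((E - 90)*(E - 72)) = 3*((-90 + E)*(-72 + E)) = 3*(-90 + E)*(-72 + E))
P = 49729
r(-110)/m(-71) - P = (19440 - 486*(-110) + 3*(-110)**2)/75 - 1*49729 = (19440 + 53460 + 3*12100)*(1/75) - 49729 = (19440 + 53460 + 36300)*(1/75) - 49729 = 109200*(1/75) - 49729 = 1456 - 49729 = -48273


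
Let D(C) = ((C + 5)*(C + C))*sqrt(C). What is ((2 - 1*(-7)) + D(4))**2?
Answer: 23409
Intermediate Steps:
D(C) = 2*C**(3/2)*(5 + C) (D(C) = ((5 + C)*(2*C))*sqrt(C) = (2*C*(5 + C))*sqrt(C) = 2*C**(3/2)*(5 + C))
((2 - 1*(-7)) + D(4))**2 = ((2 - 1*(-7)) + 2*4**(3/2)*(5 + 4))**2 = ((2 + 7) + 2*8*9)**2 = (9 + 144)**2 = 153**2 = 23409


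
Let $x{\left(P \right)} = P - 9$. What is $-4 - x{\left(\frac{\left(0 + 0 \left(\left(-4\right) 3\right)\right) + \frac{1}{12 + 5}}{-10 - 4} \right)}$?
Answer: $\frac{1191}{238} \approx 5.0042$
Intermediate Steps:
$x{\left(P \right)} = -9 + P$ ($x{\left(P \right)} = P - 9 = -9 + P$)
$-4 - x{\left(\frac{\left(0 + 0 \left(\left(-4\right) 3\right)\right) + \frac{1}{12 + 5}}{-10 - 4} \right)} = -4 - \left(-9 + \frac{\left(0 + 0 \left(\left(-4\right) 3\right)\right) + \frac{1}{12 + 5}}{-10 - 4}\right) = -4 - \left(-9 + \frac{\left(0 + 0 \left(-12\right)\right) + \frac{1}{17}}{-14}\right) = -4 - \left(-9 + \left(\left(0 + 0\right) + \frac{1}{17}\right) \left(- \frac{1}{14}\right)\right) = -4 - \left(-9 + \left(0 + \frac{1}{17}\right) \left(- \frac{1}{14}\right)\right) = -4 - \left(-9 + \frac{1}{17} \left(- \frac{1}{14}\right)\right) = -4 - \left(-9 - \frac{1}{238}\right) = -4 - - \frac{2143}{238} = -4 + \frac{2143}{238} = \frac{1191}{238}$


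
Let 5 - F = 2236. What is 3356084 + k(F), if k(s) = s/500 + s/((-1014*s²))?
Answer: 1898059309392223/565558500 ≈ 3.3561e+6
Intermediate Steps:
F = -2231 (F = 5 - 1*2236 = 5 - 2236 = -2231)
k(s) = -1/(1014*s) + s/500 (k(s) = s*(1/500) + s*(-1/(1014*s²)) = s/500 - 1/(1014*s) = -1/(1014*s) + s/500)
3356084 + k(F) = 3356084 + (-1/1014/(-2231) + (1/500)*(-2231)) = 3356084 + (-1/1014*(-1/2231) - 2231/500) = 3356084 + (1/2262234 - 2231/500) = 3356084 - 2523521777/565558500 = 1898059309392223/565558500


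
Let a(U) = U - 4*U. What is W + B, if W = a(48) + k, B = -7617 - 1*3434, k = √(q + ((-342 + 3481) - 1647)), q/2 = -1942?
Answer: -11195 + 2*I*√598 ≈ -11195.0 + 48.908*I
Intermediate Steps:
a(U) = -3*U
q = -3884 (q = 2*(-1942) = -3884)
k = 2*I*√598 (k = √(-3884 + ((-342 + 3481) - 1647)) = √(-3884 + (3139 - 1647)) = √(-3884 + 1492) = √(-2392) = 2*I*√598 ≈ 48.908*I)
B = -11051 (B = -7617 - 3434 = -11051)
W = -144 + 2*I*√598 (W = -3*48 + 2*I*√598 = -144 + 2*I*√598 ≈ -144.0 + 48.908*I)
W + B = (-144 + 2*I*√598) - 11051 = -11195 + 2*I*√598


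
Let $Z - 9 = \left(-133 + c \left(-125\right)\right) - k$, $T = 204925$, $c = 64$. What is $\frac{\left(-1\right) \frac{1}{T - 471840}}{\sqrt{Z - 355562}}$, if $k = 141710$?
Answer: $- \frac{i \sqrt{126349}}{67448886670} \approx - 5.27 \cdot 10^{-9} i$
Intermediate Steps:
$Z = -149834$ ($Z = 9 + \left(\left(-133 + 64 \left(-125\right)\right) - 141710\right) = 9 - 149843 = -149834$)
$\frac{\left(-1\right) \frac{1}{T - 471840}}{\sqrt{Z - 355562}} = \frac{\left(-1\right) \frac{1}{204925 - 471840}}{\sqrt{-149834 - 355562}} = \frac{\left(-1\right) \frac{1}{-266915}}{\sqrt{-505396}} = \frac{\left(-1\right) \left(- \frac{1}{266915}\right)}{2 i \sqrt{126349}} = \frac{\left(- \frac{1}{252698}\right) i \sqrt{126349}}{266915} = - \frac{i \sqrt{126349}}{67448886670}$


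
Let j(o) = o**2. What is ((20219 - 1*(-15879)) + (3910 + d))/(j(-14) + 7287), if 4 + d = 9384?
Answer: 49388/7483 ≈ 6.6000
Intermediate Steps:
d = 9380 (d = -4 + 9384 = 9380)
((20219 - 1*(-15879)) + (3910 + d))/(j(-14) + 7287) = ((20219 - 1*(-15879)) + (3910 + 9380))/((-14)**2 + 7287) = ((20219 + 15879) + 13290)/(196 + 7287) = (36098 + 13290)/7483 = 49388*(1/7483) = 49388/7483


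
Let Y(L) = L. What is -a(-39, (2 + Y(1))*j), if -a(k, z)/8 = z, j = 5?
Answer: 120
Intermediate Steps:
a(k, z) = -8*z
-a(-39, (2 + Y(1))*j) = -(-8)*(2 + 1)*5 = -(-8)*3*5 = -(-8)*15 = -1*(-120) = 120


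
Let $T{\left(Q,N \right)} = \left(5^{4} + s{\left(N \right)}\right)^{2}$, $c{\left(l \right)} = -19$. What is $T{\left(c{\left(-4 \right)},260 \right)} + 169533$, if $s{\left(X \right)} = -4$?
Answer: $555174$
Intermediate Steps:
$T{\left(Q,N \right)} = 385641$ ($T{\left(Q,N \right)} = \left(5^{4} - 4\right)^{2} = \left(625 - 4\right)^{2} = 621^{2} = 385641$)
$T{\left(c{\left(-4 \right)},260 \right)} + 169533 = 385641 + 169533 = 555174$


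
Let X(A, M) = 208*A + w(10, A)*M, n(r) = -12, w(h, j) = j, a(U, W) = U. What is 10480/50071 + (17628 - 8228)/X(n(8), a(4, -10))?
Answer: -55500785/15922578 ≈ -3.4857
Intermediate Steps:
X(A, M) = 208*A + A*M
10480/50071 + (17628 - 8228)/X(n(8), a(4, -10)) = 10480/50071 + (17628 - 8228)/((-12*(208 + 4))) = 10480*(1/50071) + 9400/((-12*212)) = 10480/50071 + 9400/(-2544) = 10480/50071 + 9400*(-1/2544) = 10480/50071 - 1175/318 = -55500785/15922578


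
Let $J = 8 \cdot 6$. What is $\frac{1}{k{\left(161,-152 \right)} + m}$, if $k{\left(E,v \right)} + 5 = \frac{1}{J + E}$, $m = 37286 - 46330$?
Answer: $- \frac{209}{1891240} \approx -0.00011051$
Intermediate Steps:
$J = 48$
$m = -9044$
$k{\left(E,v \right)} = -5 + \frac{1}{48 + E}$
$\frac{1}{k{\left(161,-152 \right)} + m} = \frac{1}{\frac{-239 - 805}{48 + 161} - 9044} = \frac{1}{\frac{-239 - 805}{209} - 9044} = \frac{1}{\frac{1}{209} \left(-1044\right) - 9044} = \frac{1}{- \frac{1044}{209} - 9044} = \frac{1}{- \frac{1891240}{209}} = - \frac{209}{1891240}$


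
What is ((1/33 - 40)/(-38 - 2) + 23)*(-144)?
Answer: -190074/55 ≈ -3455.9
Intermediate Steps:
((1/33 - 40)/(-38 - 2) + 23)*(-144) = ((1/33 - 40)/(-40) + 23)*(-144) = (-1319/33*(-1/40) + 23)*(-144) = (1319/1320 + 23)*(-144) = (31679/1320)*(-144) = -190074/55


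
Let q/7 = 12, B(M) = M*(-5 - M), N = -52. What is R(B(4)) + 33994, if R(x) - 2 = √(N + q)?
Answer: 33996 + 4*√2 ≈ 34002.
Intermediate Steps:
q = 84 (q = 7*12 = 84)
R(x) = 2 + 4*√2 (R(x) = 2 + √(-52 + 84) = 2 + √32 = 2 + 4*√2)
R(B(4)) + 33994 = (2 + 4*√2) + 33994 = 33996 + 4*√2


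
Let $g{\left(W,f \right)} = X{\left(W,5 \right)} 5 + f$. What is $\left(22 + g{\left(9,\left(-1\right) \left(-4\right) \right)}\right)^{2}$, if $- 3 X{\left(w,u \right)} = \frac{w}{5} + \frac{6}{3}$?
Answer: $\frac{3481}{9} \approx 386.78$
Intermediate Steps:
$X{\left(w,u \right)} = - \frac{2}{3} - \frac{w}{15}$ ($X{\left(w,u \right)} = - \frac{\frac{w}{5} + \frac{6}{3}}{3} = - \frac{w \frac{1}{5} + 6 \cdot \frac{1}{3}}{3} = - \frac{\frac{w}{5} + 2}{3} = - \frac{2 + \frac{w}{5}}{3} = - \frac{2}{3} - \frac{w}{15}$)
$g{\left(W,f \right)} = - \frac{10}{3} + f - \frac{W}{3}$ ($g{\left(W,f \right)} = \left(- \frac{2}{3} - \frac{W}{15}\right) 5 + f = \left(- \frac{10}{3} - \frac{W}{3}\right) + f = - \frac{10}{3} + f - \frac{W}{3}$)
$\left(22 + g{\left(9,\left(-1\right) \left(-4\right) \right)}\right)^{2} = \left(22 - \frac{7}{3}\right)^{2} = \left(\frac{59}{3}\right)^{2} = \frac{3481}{9}$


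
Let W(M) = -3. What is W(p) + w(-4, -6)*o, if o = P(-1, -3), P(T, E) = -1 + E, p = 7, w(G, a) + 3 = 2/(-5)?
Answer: 53/5 ≈ 10.600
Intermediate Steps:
w(G, a) = -17/5 (w(G, a) = -3 + 2/(-5) = -3 + 2*(-1/5) = -3 - 2/5 = -17/5)
o = -4 (o = -1 - 3 = -4)
W(p) + w(-4, -6)*o = -3 - 17/5*(-4) = -3 + 68/5 = 53/5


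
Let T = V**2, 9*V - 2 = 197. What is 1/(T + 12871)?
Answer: 81/1082152 ≈ 7.4851e-5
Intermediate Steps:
V = 199/9 (V = 2/9 + (1/9)*197 = 2/9 + 197/9 = 199/9 ≈ 22.111)
T = 39601/81 (T = (199/9)**2 = 39601/81 ≈ 488.90)
1/(T + 12871) = 1/(39601/81 + 12871) = 1/(1082152/81) = 81/1082152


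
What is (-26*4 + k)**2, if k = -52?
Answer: 24336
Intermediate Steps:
(-26*4 + k)**2 = (-26*4 - 52)**2 = (-104 - 52)**2 = (-156)**2 = 24336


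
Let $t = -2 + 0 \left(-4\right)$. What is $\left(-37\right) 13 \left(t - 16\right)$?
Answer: $8658$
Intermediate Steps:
$t = -2$ ($t = -2 + 0 = -2$)
$\left(-37\right) 13 \left(t - 16\right) = \left(-37\right) 13 \left(-2 - 16\right) = \left(-481\right) \left(-18\right) = 8658$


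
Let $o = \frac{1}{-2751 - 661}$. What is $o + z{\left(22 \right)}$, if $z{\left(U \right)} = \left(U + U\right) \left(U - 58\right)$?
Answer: $- \frac{5404609}{3412} \approx -1584.0$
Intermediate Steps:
$z{\left(U \right)} = 2 U \left(-58 + U\right)$
$o = - \frac{1}{3412}$ ($o = \frac{1}{-2751 - 661} = \frac{1}{-3412} = - \frac{1}{3412} \approx -0.00029308$)
$o + z{\left(22 \right)} = - \frac{1}{3412} + 2 \cdot 22 \left(-58 + 22\right) = - \frac{1}{3412} + 2 \cdot 22 \left(-36\right) = - \frac{1}{3412} - 1584 = - \frac{5404609}{3412}$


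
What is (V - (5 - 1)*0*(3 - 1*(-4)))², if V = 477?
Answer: 227529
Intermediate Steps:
(V - (5 - 1)*0*(3 - 1*(-4)))² = (477 - (5 - 1)*0*(3 - 1*(-4)))² = (477 - 4*0*(3 + 4))² = (477 - 0*7)² = (477 - 1*0)² = (477 + 0)² = 477² = 227529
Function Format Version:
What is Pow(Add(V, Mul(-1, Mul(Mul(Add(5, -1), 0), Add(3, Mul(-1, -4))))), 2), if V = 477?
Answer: 227529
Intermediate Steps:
Pow(Add(V, Mul(-1, Mul(Mul(Add(5, -1), 0), Add(3, Mul(-1, -4))))), 2) = Pow(Add(477, Mul(-1, Mul(Mul(Add(5, -1), 0), Add(3, Mul(-1, -4))))), 2) = Pow(Add(477, Mul(-1, Mul(Mul(4, 0), Add(3, 4)))), 2) = Pow(Add(477, Mul(-1, Mul(0, 7))), 2) = Pow(Add(477, Mul(-1, 0)), 2) = Pow(Add(477, 0), 2) = Pow(477, 2) = 227529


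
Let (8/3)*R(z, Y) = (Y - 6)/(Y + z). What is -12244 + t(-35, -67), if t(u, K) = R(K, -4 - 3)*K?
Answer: -7251061/592 ≈ -12248.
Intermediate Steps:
R(z, Y) = 3*(-6 + Y)/(8*(Y + z)) (R(z, Y) = 3*((Y - 6)/(Y + z))/8 = 3*((-6 + Y)/(Y + z))/8 = 3*(-6 + Y)/(8*(Y + z)))
t(u, K) = -39*K/(8*(-7 + K)) (t(u, K) = (3*(-6 + (-4 - 3))/(8*((-4 - 3) + K)))*K = (3*(-6 - 7)/(8*(-7 + K)))*K = ((3/8)*(-13)/(-7 + K))*K = (-39/(8*(-7 + K)))*K = -39*K/(8*(-7 + K)))
-12244 + t(-35, -67) = -12244 - 39*(-67)/(-56 + 8*(-67)) = -12244 - 39*(-67)/(-56 - 536) = -12244 - 39*(-67)/(-592) = -12244 - 39*(-67)*(-1/592) = -12244 - 2613/592 = -7251061/592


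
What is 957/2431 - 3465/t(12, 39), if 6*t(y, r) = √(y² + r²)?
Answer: 87/221 - 1386*√185/37 ≈ -509.11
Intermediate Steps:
t(y, r) = √(r² + y²)/6 (t(y, r) = √(y² + r²)/6 = √(r² + y²)/6)
957/2431 - 3465/t(12, 39) = 957/2431 - 3465*6/√(39² + 12²) = 957*(1/2431) - 3465*6/√(1521 + 144) = 87/221 - 3465*2*√185/185 = 87/221 - 1386*√185/37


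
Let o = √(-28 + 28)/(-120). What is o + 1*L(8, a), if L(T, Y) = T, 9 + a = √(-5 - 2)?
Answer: 8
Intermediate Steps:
a = -9 + I*√7 (a = -9 + √(-5 - 2) = -9 + √(-7) = -9 + I*√7 ≈ -9.0 + 2.6458*I)
o = 0 (o = √0*(-1/120) = 0*(-1/120) = 0)
o + 1*L(8, a) = 0 + 1*8 = 0 + 8 = 8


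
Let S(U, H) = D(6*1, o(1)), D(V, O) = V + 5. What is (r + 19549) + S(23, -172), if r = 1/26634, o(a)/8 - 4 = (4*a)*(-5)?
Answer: 520961041/26634 ≈ 19560.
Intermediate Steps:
o(a) = 32 - 160*a (o(a) = 32 + 8*((4*a)*(-5)) = 32 + 8*(-20*a) = 32 - 160*a)
D(V, O) = 5 + V
S(U, H) = 11 (S(U, H) = 5 + 6*1 = 5 + 6 = 11)
r = 1/26634 ≈ 3.7546e-5
(r + 19549) + S(23, -172) = (1/26634 + 19549) + 11 = 520668067/26634 + 11 = 520961041/26634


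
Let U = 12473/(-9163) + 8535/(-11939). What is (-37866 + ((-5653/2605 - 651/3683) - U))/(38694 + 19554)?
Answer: -9935909546255192207/15283967726650163310 ≈ -0.65009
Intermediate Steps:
U = -227121352/109397057 (U = 12473*(-1/9163) + 8535*(-1/11939) = -12473/9163 - 8535/11939 = -227121352/109397057 ≈ -2.0761)
(-37866 + ((-5653/2605 - 651/3683) - U))/(38694 + 19554) = (-37866 + ((-5653/2605 - 651/3683) - 1*(-227121352/109397057)))/(38694 + 19554) = (-37866 + ((-5653*1/2605 - 651*1/3683) + 227121352/109397057))/58248 = (-37866 + ((-5653/2605 - 651/3683) + 227121352/109397057))*(1/58248) = (-37866 + (-22515854/9594215 + 227121352/109397057))*(1/58248) = (-37866 - 284117081262998/1049578885225255)*(1/58248) = -39743638185020768828/1049578885225255*1/58248 = -9935909546255192207/15283967726650163310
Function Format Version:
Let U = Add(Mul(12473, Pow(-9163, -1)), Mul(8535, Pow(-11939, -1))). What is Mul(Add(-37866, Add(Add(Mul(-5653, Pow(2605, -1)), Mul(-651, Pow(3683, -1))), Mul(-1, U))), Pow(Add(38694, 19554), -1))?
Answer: Rational(-9935909546255192207, 15283967726650163310) ≈ -0.65009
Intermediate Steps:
U = Rational(-227121352, 109397057) (U = Add(Mul(12473, Rational(-1, 9163)), Mul(8535, Rational(-1, 11939))) = Add(Rational(-12473, 9163), Rational(-8535, 11939)) = Rational(-227121352, 109397057) ≈ -2.0761)
Mul(Add(-37866, Add(Add(Mul(-5653, Pow(2605, -1)), Mul(-651, Pow(3683, -1))), Mul(-1, U))), Pow(Add(38694, 19554), -1)) = Mul(Add(-37866, Add(Add(Mul(-5653, Pow(2605, -1)), Mul(-651, Pow(3683, -1))), Mul(-1, Rational(-227121352, 109397057)))), Pow(Add(38694, 19554), -1)) = Mul(Add(-37866, Add(Add(Mul(-5653, Rational(1, 2605)), Mul(-651, Rational(1, 3683))), Rational(227121352, 109397057))), Pow(58248, -1)) = Mul(Add(-37866, Add(Add(Rational(-5653, 2605), Rational(-651, 3683)), Rational(227121352, 109397057))), Rational(1, 58248)) = Mul(Add(-37866, Add(Rational(-22515854, 9594215), Rational(227121352, 109397057))), Rational(1, 58248)) = Mul(Add(-37866, Rational(-284117081262998, 1049578885225255)), Rational(1, 58248)) = Mul(Rational(-39743638185020768828, 1049578885225255), Rational(1, 58248)) = Rational(-9935909546255192207, 15283967726650163310)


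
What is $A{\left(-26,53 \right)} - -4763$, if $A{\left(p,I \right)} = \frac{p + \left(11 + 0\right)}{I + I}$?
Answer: $\frac{504863}{106} \approx 4762.9$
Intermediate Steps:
$A{\left(p,I \right)} = \frac{11 + p}{2 I}$ ($A{\left(p,I \right)} = \frac{p + 11}{2 I} = \left(11 + p\right) \frac{1}{2 I} = \frac{11 + p}{2 I}$)
$A{\left(-26,53 \right)} - -4763 = \frac{11 - 26}{2 \cdot 53} - -4763 = \frac{1}{2} \cdot \frac{1}{53} \left(-15\right) + 4763 = - \frac{15}{106} + 4763 = \frac{504863}{106}$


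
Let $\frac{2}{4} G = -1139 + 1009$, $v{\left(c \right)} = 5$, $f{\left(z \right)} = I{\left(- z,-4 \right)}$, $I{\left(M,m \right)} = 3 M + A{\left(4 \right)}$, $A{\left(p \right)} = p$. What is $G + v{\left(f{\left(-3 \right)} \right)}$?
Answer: $-255$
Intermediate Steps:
$I{\left(M,m \right)} = 4 + 3 M$ ($I{\left(M,m \right)} = 3 M + 4 = 4 + 3 M$)
$f{\left(z \right)} = 4 - 3 z$ ($f{\left(z \right)} = 4 + 3 \left(- z\right) = 4 - 3 z$)
$G = -260$ ($G = 2 \left(-1139 + 1009\right) = 2 \left(-130\right) = -260$)
$G + v{\left(f{\left(-3 \right)} \right)} = -260 + 5 = -255$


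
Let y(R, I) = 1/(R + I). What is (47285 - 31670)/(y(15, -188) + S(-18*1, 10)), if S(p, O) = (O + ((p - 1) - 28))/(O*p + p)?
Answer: 534876210/6203 ≈ 86229.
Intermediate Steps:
y(R, I) = 1/(I + R)
S(p, O) = (-29 + O + p)/(p + O*p) (S(p, O) = (O + ((-1 + p) - 28))/(p + O*p) = (O + (-29 + p))/(p + O*p) = (-29 + O + p)/(p + O*p))
(47285 - 31670)/(y(15, -188) + S(-18*1, 10)) = (47285 - 31670)/(1/(-188 + 15) + (-29 + 10 - 18*1)/(((-18*1))*(1 + 10))) = 15615/(1/(-173) + (-29 + 10 - 18)/(-18*11)) = 15615/(-1/173 - 1/18*1/11*(-37)) = 15615/(-1/173 + 37/198) = 15615/(6203/34254) = 15615*(34254/6203) = 534876210/6203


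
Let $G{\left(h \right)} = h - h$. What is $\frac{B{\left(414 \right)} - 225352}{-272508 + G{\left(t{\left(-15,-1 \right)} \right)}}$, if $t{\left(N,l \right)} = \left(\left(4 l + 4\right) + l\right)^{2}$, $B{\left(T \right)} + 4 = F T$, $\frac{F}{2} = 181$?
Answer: $\frac{18872}{68127} \approx 0.27701$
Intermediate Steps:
$F = 362$ ($F = 2 \cdot 181 = 362$)
$B{\left(T \right)} = -4 + 362 T$
$t{\left(N,l \right)} = \left(4 + 5 l\right)^{2}$ ($t{\left(N,l \right)} = \left(\left(4 + 4 l\right) + l\right)^{2} = \left(4 + 5 l\right)^{2}$)
$G{\left(h \right)} = 0$
$\frac{B{\left(414 \right)} - 225352}{-272508 + G{\left(t{\left(-15,-1 \right)} \right)}} = \frac{\left(-4 + 362 \cdot 414\right) - 225352}{-272508 + 0} = \frac{\left(-4 + 149868\right) - 225352}{-272508} = \left(149864 - 225352\right) \left(- \frac{1}{272508}\right) = \left(-75488\right) \left(- \frac{1}{272508}\right) = \frac{18872}{68127}$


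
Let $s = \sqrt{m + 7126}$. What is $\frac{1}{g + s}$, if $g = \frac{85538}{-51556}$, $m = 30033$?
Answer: $\frac{1102499282}{24690522660795} + \frac{664505284 \sqrt{37159}}{24690522660795} \approx 0.0052327$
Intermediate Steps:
$g = - \frac{42769}{25778}$ ($g = 85538 \left(- \frac{1}{51556}\right) = - \frac{42769}{25778} \approx -1.6591$)
$s = \sqrt{37159}$ ($s = \sqrt{30033 + 7126} = \sqrt{37159} \approx 192.77$)
$\frac{1}{g + s} = \frac{1}{- \frac{42769}{25778} + \sqrt{37159}}$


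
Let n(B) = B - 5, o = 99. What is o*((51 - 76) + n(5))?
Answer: -2475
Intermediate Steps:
n(B) = -5 + B
o*((51 - 76) + n(5)) = 99*((51 - 76) + (-5 + 5)) = 99*(-25 + 0) = 99*(-25) = -2475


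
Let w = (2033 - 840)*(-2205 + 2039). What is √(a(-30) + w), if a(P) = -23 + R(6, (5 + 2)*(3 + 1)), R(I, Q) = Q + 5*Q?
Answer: I*√197893 ≈ 444.85*I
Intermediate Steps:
R(I, Q) = 6*Q
w = -198038 (w = 1193*(-166) = -198038)
a(P) = 145 (a(P) = -23 + 6*((5 + 2)*(3 + 1)) = -23 + 6*(7*4) = -23 + 6*28 = -23 + 168 = 145)
√(a(-30) + w) = √(145 - 198038) = √(-197893) = I*√197893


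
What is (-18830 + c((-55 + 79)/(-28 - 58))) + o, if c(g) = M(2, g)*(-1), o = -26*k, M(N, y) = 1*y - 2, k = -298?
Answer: -476428/43 ≈ -11080.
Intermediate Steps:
M(N, y) = -2 + y (M(N, y) = y - 2 = -2 + y)
o = 7748 (o = -26*(-298) = 7748)
c(g) = 2 - g (c(g) = (-2 + g)*(-1) = 2 - g)
(-18830 + c((-55 + 79)/(-28 - 58))) + o = (-18830 + (2 - (-55 + 79)/(-28 - 58))) + 7748 = (-18830 + (2 - 24/(-86))) + 7748 = (-18830 + (2 - 24*(-1)/86)) + 7748 = (-18830 + (2 - 1*(-12/43))) + 7748 = (-18830 + (2 + 12/43)) + 7748 = (-18830 + 98/43) + 7748 = -809592/43 + 7748 = -476428/43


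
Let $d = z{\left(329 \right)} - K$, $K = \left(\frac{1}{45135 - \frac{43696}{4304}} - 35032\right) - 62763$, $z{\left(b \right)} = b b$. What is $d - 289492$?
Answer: $- \frac{1013037666573}{12138584} \approx -83456.0$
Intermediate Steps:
$z{\left(b \right)} = b^{2}$
$K = - \frac{1187092822011}{12138584}$ ($K = \left(\frac{1}{45135 - \frac{2731}{269}} - 35032\right) - 62763 = \left(\frac{1}{\frac{12138584}{269}} - 35032\right) - 62763 = \left(\frac{269}{12138584} - 35032\right) - 62763 = - \frac{425238874419}{12138584} - 62763 = - \frac{1187092822011}{12138584} \approx -97795.0$)
$d = \frac{2500985292755}{12138584}$ ($d = 329^{2} - - \frac{1187092822011}{12138584} = 108241 + \frac{1187092822011}{12138584} = \frac{2500985292755}{12138584} \approx 2.0604 \cdot 10^{5}$)
$d - 289492 = \frac{2500985292755}{12138584} - 289492 = - \frac{1013037666573}{12138584}$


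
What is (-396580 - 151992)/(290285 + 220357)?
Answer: -274286/255321 ≈ -1.0743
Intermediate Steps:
(-396580 - 151992)/(290285 + 220357) = -548572/510642 = -548572*1/510642 = -274286/255321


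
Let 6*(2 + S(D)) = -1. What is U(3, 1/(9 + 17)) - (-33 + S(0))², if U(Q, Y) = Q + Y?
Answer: -577351/468 ≈ -1233.7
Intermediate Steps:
S(D) = -13/6 (S(D) = -2 + (⅙)*(-1) = -2 - ⅙ = -13/6)
U(3, 1/(9 + 17)) - (-33 + S(0))² = (3 + 1/(9 + 17)) - (-33 - 13/6)² = (3 + 1/26) - (-211/6)² = (3 + 1/26) - 1*44521/36 = 79/26 - 44521/36 = -577351/468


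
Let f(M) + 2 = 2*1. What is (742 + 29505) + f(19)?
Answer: 30247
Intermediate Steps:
f(M) = 0 (f(M) = -2 + 2*1 = -2 + 2 = 0)
(742 + 29505) + f(19) = (742 + 29505) + 0 = 30247 + 0 = 30247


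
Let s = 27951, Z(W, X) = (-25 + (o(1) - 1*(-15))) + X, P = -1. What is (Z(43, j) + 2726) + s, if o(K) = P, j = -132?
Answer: 30534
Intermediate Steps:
o(K) = -1
Z(W, X) = -11 + X (Z(W, X) = (-25 + (-1 - 1*(-15))) + X = (-25 + (-1 + 15)) + X = (-25 + 14) + X = -11 + X)
(Z(43, j) + 2726) + s = ((-11 - 132) + 2726) + 27951 = (-143 + 2726) + 27951 = 2583 + 27951 = 30534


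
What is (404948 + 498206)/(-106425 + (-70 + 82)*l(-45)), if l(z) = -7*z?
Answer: -903154/102645 ≈ -8.7988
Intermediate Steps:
(404948 + 498206)/(-106425 + (-70 + 82)*l(-45)) = (404948 + 498206)/(-106425 + (-70 + 82)*(-7*(-45))) = 903154/(-106425 + 12*315) = 903154/(-106425 + 3780) = 903154/(-102645) = 903154*(-1/102645) = -903154/102645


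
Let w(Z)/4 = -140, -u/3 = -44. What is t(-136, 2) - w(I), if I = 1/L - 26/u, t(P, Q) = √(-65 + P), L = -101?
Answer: 560 + I*√201 ≈ 560.0 + 14.177*I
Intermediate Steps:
u = 132 (u = -3*(-44) = 132)
I = -1379/6666 (I = 1/(-101) - 26/132 = 1*(-1/101) - 26*1/132 = -1/101 - 13/66 = -1379/6666 ≈ -0.20687)
w(Z) = -560 (w(Z) = 4*(-140) = -560)
t(-136, 2) - w(I) = √(-65 - 136) - 1*(-560) = √(-201) + 560 = I*√201 + 560 = 560 + I*√201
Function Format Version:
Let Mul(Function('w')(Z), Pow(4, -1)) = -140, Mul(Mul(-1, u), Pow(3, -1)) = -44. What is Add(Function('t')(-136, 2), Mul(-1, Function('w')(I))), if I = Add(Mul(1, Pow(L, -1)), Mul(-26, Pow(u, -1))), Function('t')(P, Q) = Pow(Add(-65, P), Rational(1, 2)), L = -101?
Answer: Add(560, Mul(I, Pow(201, Rational(1, 2)))) ≈ Add(560.00, Mul(14.177, I))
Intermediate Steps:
u = 132 (u = Mul(-3, -44) = 132)
I = Rational(-1379, 6666) (I = Add(Mul(1, Pow(-101, -1)), Mul(-26, Pow(132, -1))) = Add(Mul(1, Rational(-1, 101)), Mul(-26, Rational(1, 132))) = Add(Rational(-1, 101), Rational(-13, 66)) = Rational(-1379, 6666) ≈ -0.20687)
Function('w')(Z) = -560 (Function('w')(Z) = Mul(4, -140) = -560)
Add(Function('t')(-136, 2), Mul(-1, Function('w')(I))) = Add(Pow(Add(-65, -136), Rational(1, 2)), Mul(-1, -560)) = Add(Pow(-201, Rational(1, 2)), 560) = Add(Mul(I, Pow(201, Rational(1, 2))), 560) = Add(560, Mul(I, Pow(201, Rational(1, 2))))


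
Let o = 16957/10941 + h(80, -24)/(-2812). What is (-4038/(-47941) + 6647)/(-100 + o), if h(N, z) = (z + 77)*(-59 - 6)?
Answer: -9804164852033580/143402766980111 ≈ -68.368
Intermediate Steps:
h(N, z) = -5005 - 65*z (h(N, z) = (77 + z)*(-65) = -5005 - 65*z)
o = 85374829/30766092 (o = 16957/10941 + (-5005 - 65*(-24))/(-2812) = 16957*(1/10941) + (-5005 + 1560)*(-1/2812) = 16957/10941 - 3445*(-1/2812) = 16957/10941 + 3445/2812 = 85374829/30766092 ≈ 2.7750)
(-4038/(-47941) + 6647)/(-100 + o) = (-4038/(-47941) + 6647)/(-100 + 85374829/30766092) = (-4038*(-1/47941) + 6647)/(-2991234371/30766092) = (4038/47941 + 6647)*(-30766092/2991234371) = (318667865/47941)*(-30766092/2991234371) = -9804164852033580/143402766980111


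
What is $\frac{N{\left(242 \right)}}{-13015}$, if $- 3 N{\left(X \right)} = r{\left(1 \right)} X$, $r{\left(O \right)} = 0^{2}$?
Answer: $0$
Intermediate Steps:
$r{\left(O \right)} = 0$
$N{\left(X \right)} = 0$ ($N{\left(X \right)} = - \frac{0 X}{3} = \left(- \frac{1}{3}\right) 0 = 0$)
$\frac{N{\left(242 \right)}}{-13015} = \frac{0}{-13015} = 0 \left(- \frac{1}{13015}\right) = 0$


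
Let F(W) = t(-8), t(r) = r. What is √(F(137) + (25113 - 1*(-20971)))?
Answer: 2*√11519 ≈ 214.65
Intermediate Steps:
F(W) = -8
√(F(137) + (25113 - 1*(-20971))) = √(-8 + (25113 - 1*(-20971))) = √(-8 + (25113 + 20971)) = √(-8 + 46084) = √46076 = 2*√11519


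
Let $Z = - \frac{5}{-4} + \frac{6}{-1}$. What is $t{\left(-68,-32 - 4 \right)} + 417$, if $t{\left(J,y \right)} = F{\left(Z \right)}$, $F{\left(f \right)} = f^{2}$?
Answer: $\frac{7033}{16} \approx 439.56$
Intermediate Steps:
$Z = - \frac{19}{4}$ ($Z = \left(-5\right) \left(- \frac{1}{4}\right) + 6 \left(-1\right) = \frac{5}{4} - 6 = - \frac{19}{4} \approx -4.75$)
$t{\left(J,y \right)} = \frac{361}{16}$ ($t{\left(J,y \right)} = \left(- \frac{19}{4}\right)^{2} = \frac{361}{16}$)
$t{\left(-68,-32 - 4 \right)} + 417 = \frac{361}{16} + 417 = \frac{7033}{16}$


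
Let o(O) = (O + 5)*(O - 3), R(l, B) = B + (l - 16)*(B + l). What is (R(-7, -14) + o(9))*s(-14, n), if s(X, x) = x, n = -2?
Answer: -1106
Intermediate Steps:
R(l, B) = B + (-16 + l)*(B + l)
o(O) = (-3 + O)*(5 + O) (o(O) = (5 + O)*(-3 + O) = (-3 + O)*(5 + O))
(R(-7, -14) + o(9))*s(-14, n) = (((-7)² - 16*(-7) - 15*(-14) - 14*(-7)) + (-15 + 9² + 2*9))*(-2) = ((49 + 112 + 210 + 98) + (-15 + 81 + 18))*(-2) = (469 + 84)*(-2) = 553*(-2) = -1106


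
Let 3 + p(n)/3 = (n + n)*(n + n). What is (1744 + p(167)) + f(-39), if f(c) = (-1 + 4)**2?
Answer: 336412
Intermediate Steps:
p(n) = -9 + 12*n**2 (p(n) = -9 + 3*((n + n)*(n + n)) = -9 + 3*((2*n)*(2*n)) = -9 + 3*(4*n**2) = -9 + 12*n**2)
f(c) = 9 (f(c) = 3**2 = 9)
(1744 + p(167)) + f(-39) = (1744 + (-9 + 12*167**2)) + 9 = (1744 + (-9 + 12*27889)) + 9 = (1744 + (-9 + 334668)) + 9 = (1744 + 334659) + 9 = 336403 + 9 = 336412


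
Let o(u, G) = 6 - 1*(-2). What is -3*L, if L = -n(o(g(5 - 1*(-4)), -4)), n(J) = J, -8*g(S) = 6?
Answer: 24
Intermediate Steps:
g(S) = -3/4 (g(S) = -1/8*6 = -3/4)
o(u, G) = 8 (o(u, G) = 6 + 2 = 8)
L = -8 (L = -1*8 = -8)
-3*L = -3*(-8) = 24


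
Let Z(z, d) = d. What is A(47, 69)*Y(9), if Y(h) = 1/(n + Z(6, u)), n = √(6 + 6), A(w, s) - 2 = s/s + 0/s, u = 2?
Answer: -¾ + 3*√3/4 ≈ 0.54904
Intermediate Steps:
A(w, s) = 3 (A(w, s) = 2 + (s/s + 0/s) = 2 + (1 + 0) = 2 + 1 = 3)
n = 2*√3 (n = √12 = 2*√3 ≈ 3.4641)
Y(h) = 1/(2 + 2*√3) (Y(h) = 1/(2*√3 + 2) = 1/(2 + 2*√3))
A(47, 69)*Y(9) = 3*(-¼ + √3/4) = -¾ + 3*√3/4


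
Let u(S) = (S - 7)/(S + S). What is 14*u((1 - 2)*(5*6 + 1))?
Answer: 266/31 ≈ 8.5806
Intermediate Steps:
u(S) = (-7 + S)/(2*S) (u(S) = (-7 + S)/((2*S)) = (-7 + S)*(1/(2*S)) = (-7 + S)/(2*S))
14*u((1 - 2)*(5*6 + 1)) = 14*((-7 + (1 - 2)*(5*6 + 1))/(2*(((1 - 2)*(5*6 + 1))))) = 14*((-7 - (30 + 1))/(2*((-(30 + 1))))) = 14*((-7 - 1*31)/(2*((-1*31)))) = 14*((½)*(-7 - 31)/(-31)) = 14*((½)*(-1/31)*(-38)) = 14*(19/31) = 266/31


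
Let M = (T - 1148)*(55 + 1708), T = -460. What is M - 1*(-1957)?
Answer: -2832947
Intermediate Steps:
M = -2834904 (M = (-460 - 1148)*(55 + 1708) = -1608*1763 = -2834904)
M - 1*(-1957) = -2834904 - 1*(-1957) = -2834904 + 1957 = -2832947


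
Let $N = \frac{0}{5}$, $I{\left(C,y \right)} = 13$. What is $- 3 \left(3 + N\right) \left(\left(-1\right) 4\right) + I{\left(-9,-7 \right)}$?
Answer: $49$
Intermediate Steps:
$N = 0$ ($N = 0 \cdot \frac{1}{5} = 0$)
$- 3 \left(3 + N\right) \left(\left(-1\right) 4\right) + I{\left(-9,-7 \right)} = - 3 \left(3 + 0\right) \left(\left(-1\right) 4\right) + 13 = \left(-3\right) 3 \left(-4\right) + 13 = \left(-9\right) \left(-4\right) + 13 = 36 + 13 = 49$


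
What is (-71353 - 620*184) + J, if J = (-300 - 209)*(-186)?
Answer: -90759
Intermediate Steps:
J = 94674 (J = -509*(-186) = 94674)
(-71353 - 620*184) + J = (-71353 - 620*184) + 94674 = (-71353 - 1*114080) + 94674 = (-71353 - 114080) + 94674 = -185433 + 94674 = -90759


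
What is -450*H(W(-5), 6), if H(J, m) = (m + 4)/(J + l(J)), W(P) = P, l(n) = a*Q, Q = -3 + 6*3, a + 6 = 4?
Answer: 900/7 ≈ 128.57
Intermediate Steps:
a = -2 (a = -6 + 4 = -2)
Q = 15 (Q = -3 + 18 = 15)
l(n) = -30 (l(n) = -2*15 = -30)
H(J, m) = (4 + m)/(-30 + J) (H(J, m) = (m + 4)/(J - 30) = (4 + m)/(-30 + J))
-450*H(W(-5), 6) = -450*(4 + 6)/(-30 - 5) = -450*10/(-35) = -(-90)*10/7 = -450*(-2/7) = 900/7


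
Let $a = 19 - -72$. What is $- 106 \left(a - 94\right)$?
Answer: $318$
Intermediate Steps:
$a = 91$ ($a = 19 + 72 = 91$)
$- 106 \left(a - 94\right) = - 106 \left(91 - 94\right) = \left(-106\right) \left(-3\right) = 318$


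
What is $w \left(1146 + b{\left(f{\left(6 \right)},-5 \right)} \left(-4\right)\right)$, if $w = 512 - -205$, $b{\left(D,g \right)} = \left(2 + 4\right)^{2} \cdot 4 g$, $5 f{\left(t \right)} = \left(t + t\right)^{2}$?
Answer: $2886642$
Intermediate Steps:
$f{\left(t \right)} = \frac{4 t^{2}}{5}$ ($f{\left(t \right)} = \frac{\left(t + t\right)^{2}}{5} = \frac{\left(2 t\right)^{2}}{5} = \frac{4 t^{2}}{5}$)
$b{\left(D,g \right)} = 144 g$ ($b{\left(D,g \right)} = 6^{2} \cdot 4 g = 36 \cdot 4 g = 144 g$)
$w = 717$ ($w = 512 + 205 = 717$)
$w \left(1146 + b{\left(f{\left(6 \right)},-5 \right)} \left(-4\right)\right) = 717 \left(1146 + 144 \left(-5\right) \left(-4\right)\right) = 717 \left(1146 - -2880\right) = 717 \left(1146 + 2880\right) = 717 \cdot 4026 = 2886642$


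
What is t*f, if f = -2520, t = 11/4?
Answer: -6930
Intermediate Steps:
t = 11/4 (t = 11*(¼) = 11/4 ≈ 2.7500)
t*f = (11/4)*(-2520) = -6930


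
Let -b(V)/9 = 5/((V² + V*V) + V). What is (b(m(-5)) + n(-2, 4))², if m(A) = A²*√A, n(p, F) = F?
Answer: (200360*√5 + 25088081*I)/(125*(100*√5 + 12499*I)) ≈ 16.058 + 0.00051608*I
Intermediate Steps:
m(A) = A^(5/2)
b(V) = -45/(V + 2*V²) (b(V) = -45/((V² + V*V) + V) = -45/((V² + V²) + V) = -45/(2*V² + V) = -45/(V + 2*V²))
(b(m(-5)) + n(-2, 4))² = (-45/(((-5)^(5/2))*(1 + 2*(-5)^(5/2))) + 4)² = (-45/((25*I*√5)*(1 + 2*(25*I*√5))) + 4)² = (-45*(-I*√5/125)/(1 + 50*I*√5) + 4)² = (9*I*√5/(25*(1 + 50*I*√5)) + 4)² = (4 + 9*I*√5/(25*(1 + 50*I*√5)))²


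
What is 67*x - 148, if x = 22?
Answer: 1326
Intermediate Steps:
67*x - 148 = 67*22 - 148 = 1474 - 148 = 1326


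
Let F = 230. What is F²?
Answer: 52900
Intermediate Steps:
F² = 230² = 52900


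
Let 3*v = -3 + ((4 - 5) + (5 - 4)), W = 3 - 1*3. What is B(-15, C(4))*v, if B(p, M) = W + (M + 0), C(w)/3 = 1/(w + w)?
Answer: -3/8 ≈ -0.37500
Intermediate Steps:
W = 0 (W = 3 - 3 = 0)
C(w) = 3/(2*w) (C(w) = 3/(w + w) = 3/((2*w)) = 3*(1/(2*w)) = 3/(2*w))
B(p, M) = M (B(p, M) = 0 + (M + 0) = 0 + M = M)
v = -1 (v = (-3 + ((4 - 5) + (5 - 4)))/3 = (-3 + (-1 + 1))/3 = (-3 + 0)/3 = (1/3)*(-3) = -1)
B(-15, C(4))*v = ((3/2)/4)*(-1) = ((3/2)*(1/4))*(-1) = (3/8)*(-1) = -3/8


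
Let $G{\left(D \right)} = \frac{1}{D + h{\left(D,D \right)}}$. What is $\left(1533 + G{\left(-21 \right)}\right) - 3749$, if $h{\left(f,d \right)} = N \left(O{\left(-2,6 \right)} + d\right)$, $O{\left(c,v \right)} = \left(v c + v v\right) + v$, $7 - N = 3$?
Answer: $- \frac{33239}{15} \approx -2215.9$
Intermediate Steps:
$N = 4$ ($N = 7 - 3 = 4$)
$O{\left(c,v \right)} = v + v^{2} + c v$ ($O{\left(c,v \right)} = \left(c v + v^{2}\right) + v = \left(v^{2} + c v\right) + v = v + v^{2} + c v$)
$h{\left(f,d \right)} = 120 + 4 d$ ($h{\left(f,d \right)} = 4 \left(6 \left(1 - 2 + 6\right) + d\right) = 4 \left(6 \cdot 5 + d\right) = 4 \left(30 + d\right) = 120 + 4 d$)
$G{\left(D \right)} = \frac{1}{120 + 5 D}$ ($G{\left(D \right)} = \frac{1}{D + \left(120 + 4 D\right)} = \frac{1}{120 + 5 D}$)
$\left(1533 + G{\left(-21 \right)}\right) - 3749 = \left(1533 + \frac{1}{5 \left(24 - 21\right)}\right) - 3749 = \left(1533 + \frac{1}{5 \cdot 3}\right) - 3749 = \left(1533 + \frac{1}{5} \cdot \frac{1}{3}\right) - 3749 = \left(1533 + \frac{1}{15}\right) - 3749 = \frac{22996}{15} - 3749 = - \frac{33239}{15}$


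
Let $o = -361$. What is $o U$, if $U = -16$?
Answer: $5776$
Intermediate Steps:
$o U = \left(-361\right) \left(-16\right) = 5776$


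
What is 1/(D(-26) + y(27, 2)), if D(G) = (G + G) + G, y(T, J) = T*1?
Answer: -1/51 ≈ -0.019608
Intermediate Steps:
y(T, J) = T
D(G) = 3*G (D(G) = 2*G + G = 3*G)
1/(D(-26) + y(27, 2)) = 1/(3*(-26) + 27) = 1/(-78 + 27) = 1/(-51) = -1/51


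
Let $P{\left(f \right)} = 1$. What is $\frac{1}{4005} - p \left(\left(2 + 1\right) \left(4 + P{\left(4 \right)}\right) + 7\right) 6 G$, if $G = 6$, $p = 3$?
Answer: $- \frac{9515879}{4005} \approx -2376.0$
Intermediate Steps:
$\frac{1}{4005} - p \left(\left(2 + 1\right) \left(4 + P{\left(4 \right)}\right) + 7\right) 6 G = \frac{1}{4005} - 3 \left(\left(2 + 1\right) \left(4 + 1\right) + 7\right) 6 \cdot 6 = \frac{1}{4005} - 3 \left(3 \cdot 5 + 7\right) 36 = \frac{1}{4005} - 3 \left(15 + 7\right) 36 = \frac{1}{4005} - 3 \cdot 22 \cdot 36 = \frac{1}{4005} - 66 \cdot 36 = \frac{1}{4005} - 2376 = - \frac{9515879}{4005}$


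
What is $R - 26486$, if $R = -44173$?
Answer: $-70659$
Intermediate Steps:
$R - 26486 = -44173 - 26486 = -70659$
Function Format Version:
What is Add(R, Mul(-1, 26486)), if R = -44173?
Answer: -70659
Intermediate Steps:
Add(R, Mul(-1, 26486)) = Add(-44173, Mul(-1, 26486)) = Add(-44173, -26486) = -70659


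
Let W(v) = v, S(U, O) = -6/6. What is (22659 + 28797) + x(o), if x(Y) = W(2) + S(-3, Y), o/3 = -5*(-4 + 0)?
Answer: 51457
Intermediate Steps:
o = 60 (o = 3*(-5*(-4 + 0)) = 3*(-5*(-4)) = 3*20 = 60)
S(U, O) = -1 (S(U, O) = -6*⅙ = -1)
x(Y) = 1 (x(Y) = 2 - 1 = 1)
(22659 + 28797) + x(o) = (22659 + 28797) + 1 = 51456 + 1 = 51457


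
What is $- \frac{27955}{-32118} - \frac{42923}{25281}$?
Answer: $- \frac{4225601}{5106762} \approx -0.82745$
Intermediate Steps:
$- \frac{27955}{-32118} - \frac{42923}{25281} = \left(-27955\right) \left(- \frac{1}{32118}\right) - \frac{42923}{25281} = \frac{27955}{32118} - \frac{42923}{25281} = - \frac{4225601}{5106762}$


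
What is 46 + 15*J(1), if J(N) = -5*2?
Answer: -104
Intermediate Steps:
J(N) = -10
46 + 15*J(1) = 46 + 15*(-10) = 46 - 150 = -104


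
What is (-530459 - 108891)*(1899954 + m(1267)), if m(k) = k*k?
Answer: -2241077112050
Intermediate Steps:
m(k) = k²
(-530459 - 108891)*(1899954 + m(1267)) = (-530459 - 108891)*(1899954 + 1267²) = -639350*(1899954 + 1605289) = -639350*3505243 = -2241077112050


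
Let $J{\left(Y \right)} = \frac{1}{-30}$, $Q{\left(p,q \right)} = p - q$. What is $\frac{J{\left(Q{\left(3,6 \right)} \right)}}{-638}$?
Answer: $\frac{1}{19140} \approx 5.2247 \cdot 10^{-5}$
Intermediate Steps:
$J{\left(Y \right)} = - \frac{1}{30}$
$\frac{J{\left(Q{\left(3,6 \right)} \right)}}{-638} = - \frac{1}{30 \left(-638\right)} = \left(- \frac{1}{30}\right) \left(- \frac{1}{638}\right) = \frac{1}{19140}$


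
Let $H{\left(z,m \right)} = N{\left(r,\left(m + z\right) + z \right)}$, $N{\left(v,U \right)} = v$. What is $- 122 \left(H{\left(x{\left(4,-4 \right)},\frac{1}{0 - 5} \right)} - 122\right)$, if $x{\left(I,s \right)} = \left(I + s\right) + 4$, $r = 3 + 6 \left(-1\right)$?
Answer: $15250$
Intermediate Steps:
$r = -3$ ($r = 3 - 6 = -3$)
$x{\left(I,s \right)} = 4 + I + s$
$H{\left(z,m \right)} = -3$
$- 122 \left(H{\left(x{\left(4,-4 \right)},\frac{1}{0 - 5} \right)} - 122\right) = - 122 \left(-3 - 122\right) = \left(-122\right) \left(-125\right) = 15250$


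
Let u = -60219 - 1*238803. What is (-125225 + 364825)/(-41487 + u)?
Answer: -239600/340509 ≈ -0.70365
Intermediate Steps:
u = -299022 (u = -60219 - 238803 = -299022)
(-125225 + 364825)/(-41487 + u) = (-125225 + 364825)/(-41487 - 299022) = 239600/(-340509) = 239600*(-1/340509) = -239600/340509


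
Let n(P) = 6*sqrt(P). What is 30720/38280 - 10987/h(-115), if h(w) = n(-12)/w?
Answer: 256/319 - 1263505*I*sqrt(3)/36 ≈ 0.80251 - 60790.0*I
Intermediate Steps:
h(w) = 12*I*sqrt(3)/w (h(w) = (6*sqrt(-12))/w = (6*(2*I*sqrt(3)))/w = (12*I*sqrt(3))/w = 12*I*sqrt(3)/w)
30720/38280 - 10987/h(-115) = 30720/38280 - 10987*115*I*sqrt(3)/36 = 30720*(1/38280) - 10987*115*I*sqrt(3)/36 = 256/319 - 10987*115*I*sqrt(3)/36 = 256/319 - 1263505*I*sqrt(3)/36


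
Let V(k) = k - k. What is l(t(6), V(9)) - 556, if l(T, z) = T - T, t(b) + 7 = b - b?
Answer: -556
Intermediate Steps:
V(k) = 0
t(b) = -7 (t(b) = -7 + (b - b) = -7 + 0 = -7)
l(T, z) = 0
l(t(6), V(9)) - 556 = 0 - 556 = -556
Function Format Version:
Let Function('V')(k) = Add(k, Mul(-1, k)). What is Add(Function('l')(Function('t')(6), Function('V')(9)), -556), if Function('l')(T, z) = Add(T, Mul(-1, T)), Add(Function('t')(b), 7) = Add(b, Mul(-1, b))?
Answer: -556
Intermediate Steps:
Function('V')(k) = 0
Function('t')(b) = -7 (Function('t')(b) = Add(-7, Add(b, Mul(-1, b))) = Add(-7, 0) = -7)
Function('l')(T, z) = 0
Add(Function('l')(Function('t')(6), Function('V')(9)), -556) = Add(0, -556) = -556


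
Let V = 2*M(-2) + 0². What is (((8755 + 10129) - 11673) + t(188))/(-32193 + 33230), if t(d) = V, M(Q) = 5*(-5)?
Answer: 7161/1037 ≈ 6.9055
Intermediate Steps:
M(Q) = -25
V = -50 (V = 2*(-25) + 0² = -50 + 0 = -50)
t(d) = -50
(((8755 + 10129) - 11673) + t(188))/(-32193 + 33230) = (((8755 + 10129) - 11673) - 50)/(-32193 + 33230) = ((18884 - 11673) - 50)/1037 = (7211 - 50)*(1/1037) = 7161*(1/1037) = 7161/1037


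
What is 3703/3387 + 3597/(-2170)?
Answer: -4147529/7349790 ≈ -0.56431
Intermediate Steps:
3703/3387 + 3597/(-2170) = 3703*(1/3387) + 3597*(-1/2170) = 3703/3387 - 3597/2170 = -4147529/7349790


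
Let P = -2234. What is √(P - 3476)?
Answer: I*√5710 ≈ 75.565*I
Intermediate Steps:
√(P - 3476) = √(-2234 - 3476) = √(-5710) = I*√5710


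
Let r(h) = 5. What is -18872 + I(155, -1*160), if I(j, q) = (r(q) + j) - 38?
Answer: -18750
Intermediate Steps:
I(j, q) = -33 + j (I(j, q) = (5 + j) - 38 = -33 + j)
-18872 + I(155, -1*160) = -18872 + (-33 + 155) = -18872 + 122 = -18750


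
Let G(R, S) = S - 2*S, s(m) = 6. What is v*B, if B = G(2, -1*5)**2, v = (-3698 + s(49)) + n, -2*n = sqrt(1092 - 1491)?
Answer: -92300 - 25*I*sqrt(399)/2 ≈ -92300.0 - 249.69*I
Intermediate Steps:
n = -I*sqrt(399)/2 (n = -sqrt(1092 - 1491)/2 = -I*sqrt(399)/2 ≈ -9.9875*I)
G(R, S) = -S
v = -3692 - I*sqrt(399)/2 (v = (-3698 + 6) - I*sqrt(399)/2 = -3692 - I*sqrt(399)/2 ≈ -3692.0 - 9.9875*I)
B = 25 (B = (-(-1)*5)**2 = (-1*(-5))**2 = 5**2 = 25)
v*B = (-3692 - I*sqrt(399)/2)*25 = -92300 - 25*I*sqrt(399)/2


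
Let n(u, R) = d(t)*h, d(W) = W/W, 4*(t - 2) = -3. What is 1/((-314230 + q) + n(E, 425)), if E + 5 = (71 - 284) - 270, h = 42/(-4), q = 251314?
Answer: -2/125853 ≈ -1.5892e-5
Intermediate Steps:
t = 5/4 (t = 2 + (¼)*(-3) = 2 - ¾ = 5/4 ≈ 1.2500)
d(W) = 1
h = -21/2 (h = 42*(-¼) = -21/2 ≈ -10.500)
E = -488 (E = -5 + ((71 - 284) - 270) = -5 + (-213 - 270) = -5 - 483 = -488)
n(u, R) = -21/2 (n(u, R) = 1*(-21/2) = -21/2)
1/((-314230 + q) + n(E, 425)) = 1/((-314230 + 251314) - 21/2) = 1/(-62916 - 21/2) = 1/(-125853/2) = -2/125853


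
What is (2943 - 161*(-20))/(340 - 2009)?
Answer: -6163/1669 ≈ -3.6926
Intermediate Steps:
(2943 - 161*(-20))/(340 - 2009) = (2943 + 3220)/(-1669) = 6163*(-1/1669) = -6163/1669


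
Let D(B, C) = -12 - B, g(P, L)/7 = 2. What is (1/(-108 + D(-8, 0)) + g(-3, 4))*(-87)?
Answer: -136329/112 ≈ -1217.2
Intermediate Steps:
g(P, L) = 14 (g(P, L) = 7*2 = 14)
(1/(-108 + D(-8, 0)) + g(-3, 4))*(-87) = (1/(-108 + (-12 - 1*(-8))) + 14)*(-87) = (1/(-108 + (-12 + 8)) + 14)*(-87) = (1/(-108 - 4) + 14)*(-87) = (1/(-112) + 14)*(-87) = (-1/112 + 14)*(-87) = (1567/112)*(-87) = -136329/112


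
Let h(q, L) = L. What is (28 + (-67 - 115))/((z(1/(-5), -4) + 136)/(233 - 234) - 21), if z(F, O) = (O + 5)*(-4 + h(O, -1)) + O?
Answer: 77/74 ≈ 1.0405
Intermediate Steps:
z(F, O) = -25 - 4*O (z(F, O) = (O + 5)*(-4 - 1) + O = (5 + O)*(-5) + O = (-25 - 5*O) + O = -25 - 4*O)
(28 + (-67 - 115))/((z(1/(-5), -4) + 136)/(233 - 234) - 21) = (28 + (-67 - 115))/(((-25 - 4*(-4)) + 136)/(233 - 234) - 21) = (28 - 182)/(((-25 + 16) + 136)/(-1) - 21) = -154/((-9 + 136)*(-1) - 21) = -154/(127*(-1) - 21) = -154/(-127 - 21) = -154/(-148) = -154*(-1/148) = 77/74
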